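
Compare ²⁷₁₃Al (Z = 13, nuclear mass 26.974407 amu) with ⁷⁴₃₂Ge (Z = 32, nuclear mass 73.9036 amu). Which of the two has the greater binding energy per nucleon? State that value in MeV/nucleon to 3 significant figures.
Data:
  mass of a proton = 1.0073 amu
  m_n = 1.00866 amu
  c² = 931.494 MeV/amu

²⁷₁₃Al: Σm = 13(1.0073) + 14(1.00866) = 27.21614 amu; Δm = 0.241733 amu; E_B = 225.17 MeV; E_B/A = 8.340 MeV
⁷⁴₃₂Ge: Σm = 32(1.0073) + 42(1.00866) = 74.59732 amu; Δm = 0.69372 amu; E_B = 646.20 MeV; E_B/A = 8.732 MeV
⁷⁴₃₂Ge has the higher binding energy per nucleon, so it is the more tightly bound nucleus.

⁷⁴₃₂Ge; 8.73 MeV/nucleon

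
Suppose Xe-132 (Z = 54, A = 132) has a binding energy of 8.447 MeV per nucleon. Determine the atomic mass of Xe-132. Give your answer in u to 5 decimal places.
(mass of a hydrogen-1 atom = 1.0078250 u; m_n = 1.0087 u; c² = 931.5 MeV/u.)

131.90415 u

Total binding energy = 132 × 8.447 = 1115.004 MeV
Mass defect = 1115.004 MeV / (931.5 MeV/u) = 1.1969984 u
Constituent mass = 54(1.0078250) + 78(1.0087) = 133.1011500 u
Atomic mass = 133.1011500 − 1.1969984 = 131.9041516 u ≈ 131.90415 u (to 5 decimal places)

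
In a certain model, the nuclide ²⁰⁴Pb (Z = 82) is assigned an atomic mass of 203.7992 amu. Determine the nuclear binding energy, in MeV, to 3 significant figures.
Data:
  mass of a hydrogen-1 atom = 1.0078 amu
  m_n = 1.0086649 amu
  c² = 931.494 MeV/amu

With 82 protons and 122 neutrons (A = 204):
Total constituent mass: 82 × 1.0078 + 122 × 1.0086649 = 205.6967178 amu
The mass defect is 205.6967178 − 203.7992 = 1.8975178 amu.
Binding energy = Δm·c² = 1.8975178 × 931.494 MeV/amu = 1767.53 MeV

1770 MeV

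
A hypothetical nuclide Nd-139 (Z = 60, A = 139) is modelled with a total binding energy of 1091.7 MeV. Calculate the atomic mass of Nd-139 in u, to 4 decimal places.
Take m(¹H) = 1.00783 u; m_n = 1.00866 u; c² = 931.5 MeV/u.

138.9820 u

Mass defect = 1091.7 MeV / (931.5 MeV/u) = 1.171981 u
Constituent mass = 60(1.00783) + 79(1.00866) = 140.15394 u
Atomic mass = 140.15394 − 1.171981 = 138.981959 u ≈ 138.9820 u (to 4 decimal places)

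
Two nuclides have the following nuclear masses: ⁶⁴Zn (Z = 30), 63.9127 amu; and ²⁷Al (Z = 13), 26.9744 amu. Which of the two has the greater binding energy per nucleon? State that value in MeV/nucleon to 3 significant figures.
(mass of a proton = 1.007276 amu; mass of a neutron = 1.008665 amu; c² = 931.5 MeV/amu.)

⁶⁴Zn: Σm = 30(1.007276) + 34(1.008665) = 64.512890 amu; Δm = 0.600190 amu; E_B = 559.08 MeV; E_B/A = 8.736 MeV
²⁷Al: Σm = 13(1.007276) + 14(1.008665) = 27.215898 amu; Δm = 0.241498 amu; E_B = 224.96 MeV; E_B/A = 8.332 MeV
⁶⁴Zn has the higher binding energy per nucleon, so it is the more tightly bound nucleus.

⁶⁴Zn; 8.74 MeV/nucleon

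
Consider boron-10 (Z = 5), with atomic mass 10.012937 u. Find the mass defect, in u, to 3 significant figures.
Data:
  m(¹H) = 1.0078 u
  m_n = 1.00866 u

0.0694 u

Z = 5, so N = A − Z = 10 − 5 = 5.
Mass of separated nucleons = 5(1.0078) + 5(1.00866) = 5.0390 + 5.04330 = 10.08230 u
Mass defect Δm = 10.08230 − 10.012937 = 0.069363 u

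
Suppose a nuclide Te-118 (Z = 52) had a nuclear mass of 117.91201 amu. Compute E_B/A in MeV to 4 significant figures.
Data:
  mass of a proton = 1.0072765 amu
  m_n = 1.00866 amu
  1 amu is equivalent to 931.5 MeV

Mass of separated nucleons = 52(1.0072765) + 66(1.00866) = 52.3783780 + 66.57156 = 118.9499380 amu
Mass defect Δm = 118.9499380 − 117.91201 = 1.0379280 amu
Binding energy = Δm·c² = 1.0379280 × 931.5 MeV/amu = 966.830 MeV
Dividing by A = 118 gives 8.193 MeV per nucleon.

8.193 MeV/nucleon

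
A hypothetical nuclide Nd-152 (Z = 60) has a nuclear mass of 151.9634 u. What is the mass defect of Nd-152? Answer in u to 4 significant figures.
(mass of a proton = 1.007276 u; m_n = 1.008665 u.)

Σm = 60·m_p + 92·m_n = 60.436560 + 92.797180 = 153.233740 u
Δm = 153.233740 − 151.9634 = 1.270340 u

1.270 u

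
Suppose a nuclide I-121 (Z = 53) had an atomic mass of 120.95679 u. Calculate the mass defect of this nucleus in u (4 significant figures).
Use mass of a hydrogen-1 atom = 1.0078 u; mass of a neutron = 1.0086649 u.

1.046 u

Σm = 53·m(¹H) + 68·m_n = 53.4134 + 68.5892132 = 122.0026132 u
The mass defect is 122.0026132 − 120.95679 = 1.0458232 u.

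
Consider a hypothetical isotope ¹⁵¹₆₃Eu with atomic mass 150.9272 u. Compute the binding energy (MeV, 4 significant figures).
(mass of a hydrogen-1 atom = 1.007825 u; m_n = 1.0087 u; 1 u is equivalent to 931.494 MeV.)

1240 MeV

The nucleus contains 63 protons and 151 − 63 = 88 neutrons.
Σm = 63·m(¹H) + 88·m_n = 63.492975 + 88.7656 = 152.258575 u
Mass defect Δm = 152.258575 − 150.9272 = 1.331375 u
Binding energy = Δm·c² = 1.331375 × 931.494 MeV/u = 1240.17 MeV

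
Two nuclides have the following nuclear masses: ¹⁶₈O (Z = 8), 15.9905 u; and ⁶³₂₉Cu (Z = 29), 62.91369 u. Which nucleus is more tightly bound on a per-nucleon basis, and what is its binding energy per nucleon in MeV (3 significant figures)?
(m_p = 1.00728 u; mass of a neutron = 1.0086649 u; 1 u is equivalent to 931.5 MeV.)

⁶³₂₉Cu; 8.75 MeV/nucleon

¹⁶₈O: Σm = 8(1.00728) + 8(1.0086649) = 16.1275592 u; Δm = 0.1370592 u; E_B = 127.67 MeV; E_B/A = 7.979 MeV
⁶³₂₉Cu: Σm = 29(1.00728) + 34(1.0086649) = 63.5057266 u; Δm = 0.5920366 u; E_B = 551.48 MeV; E_B/A = 8.754 MeV
⁶³₂₉Cu has the higher binding energy per nucleon, so it is the more tightly bound nucleus.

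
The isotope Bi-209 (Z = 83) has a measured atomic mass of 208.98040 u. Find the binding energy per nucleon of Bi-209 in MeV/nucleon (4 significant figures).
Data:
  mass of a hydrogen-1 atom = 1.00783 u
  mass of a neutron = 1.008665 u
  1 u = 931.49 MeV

7.850 MeV/nucleon

The nucleus contains 83 protons and 209 − 83 = 126 neutrons.
Σm = 83·m(¹H) + 126·m_n = 83.64989 + 127.091790 = 210.741680 u
Mass defect Δm = 210.741680 − 208.98040 = 1.761280 u
E_B = 1.761280 × 931.49 = 1640.61 MeV
Per nucleon: 1640.61 / 209 = 7.850 MeV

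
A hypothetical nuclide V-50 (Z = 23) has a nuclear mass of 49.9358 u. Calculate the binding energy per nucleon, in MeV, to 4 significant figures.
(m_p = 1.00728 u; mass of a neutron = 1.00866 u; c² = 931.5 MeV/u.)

8.672 MeV/nucleon

The nucleus contains 23 protons and 50 − 23 = 27 neutrons.
Mass of separated nucleons = 23(1.00728) + 27(1.00866) = 23.16744 + 27.23382 = 50.40126 u
The mass defect is 50.40126 − 49.9358 = 0.46546 u.
E_B = 0.46546 × 931.5 = 433.576 MeV
Per nucleon: 433.576 / 50 = 8.672 MeV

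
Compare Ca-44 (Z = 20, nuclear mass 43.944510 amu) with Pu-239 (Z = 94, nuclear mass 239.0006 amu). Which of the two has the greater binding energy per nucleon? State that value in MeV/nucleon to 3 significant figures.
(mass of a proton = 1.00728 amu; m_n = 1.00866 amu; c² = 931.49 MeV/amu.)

Ca-44; 8.66 MeV/nucleon

Ca-44: Σm = 20(1.00728) + 24(1.00866) = 44.35344 amu; Δm = 0.408930 amu; E_B = 380.91 MeV; E_B/A = 8.657 MeV
Pu-239: Σm = 94(1.00728) + 145(1.00866) = 240.94002 amu; Δm = 1.93942 amu; E_B = 1806.6 MeV; E_B/A = 7.559 MeV
Ca-44 has the higher binding energy per nucleon, so it is the more tightly bound nucleus.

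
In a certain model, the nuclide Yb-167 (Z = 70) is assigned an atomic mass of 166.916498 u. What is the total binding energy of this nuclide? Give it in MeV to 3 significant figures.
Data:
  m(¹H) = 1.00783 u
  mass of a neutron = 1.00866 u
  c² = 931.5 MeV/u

Z = 70, so N = A − Z = 167 − 70 = 97.
Mass of separated nucleons = 70(1.00783) + 97(1.00866) = 70.54810 + 97.84002 = 168.38812 u
The mass defect is 168.38812 − 166.916498 = 1.471622 u.
Converting to energy: 1.471622 u × 931.5 MeV/u = 1370.82 MeV

1370 MeV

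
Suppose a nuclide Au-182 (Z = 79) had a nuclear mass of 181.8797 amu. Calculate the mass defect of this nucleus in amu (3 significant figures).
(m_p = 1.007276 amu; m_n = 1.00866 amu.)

1.59 amu

Mass of separated nucleons = 79(1.007276) + 103(1.00866) = 79.574804 + 103.89198 = 183.466784 amu
Mass defect Δm = 183.466784 − 181.8797 = 1.587084 amu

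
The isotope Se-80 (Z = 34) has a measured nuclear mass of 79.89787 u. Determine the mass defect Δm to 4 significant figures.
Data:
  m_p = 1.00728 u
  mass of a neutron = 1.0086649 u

The nucleus contains 34 protons and 80 − 34 = 46 neutrons.
Mass of separated nucleons = 34(1.00728) + 46(1.0086649) = 34.24752 + 46.3985854 = 80.6461054 u
Mass defect Δm = 80.6461054 − 79.89787 = 0.7482354 u

0.7482 u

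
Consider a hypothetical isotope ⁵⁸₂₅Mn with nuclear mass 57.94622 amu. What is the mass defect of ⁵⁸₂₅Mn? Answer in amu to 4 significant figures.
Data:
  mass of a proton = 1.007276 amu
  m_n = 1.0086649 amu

0.5216 amu

Mass of separated nucleons = 25(1.007276) + 33(1.0086649) = 25.181900 + 33.2859417 = 58.4678417 amu
Mass defect Δm = 58.4678417 − 57.94622 = 0.5216217 amu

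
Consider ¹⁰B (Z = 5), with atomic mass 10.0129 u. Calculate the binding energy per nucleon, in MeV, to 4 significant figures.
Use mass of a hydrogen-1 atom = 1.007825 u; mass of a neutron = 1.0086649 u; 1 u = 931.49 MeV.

With 5 protons and 5 neutrons (A = 10):
Mass of separated nucleons = 5(1.007825) + 5(1.0086649) = 5.039125 + 5.0433245 = 10.0824495 u
Mass defect Δm = 10.0824495 − 10.0129 = 0.0695495 u
Binding energy = Δm·c² = 0.0695495 × 931.49 MeV/u = 64.7847 MeV
Dividing by A = 10 gives 6.478 MeV per nucleon.

6.478 MeV/nucleon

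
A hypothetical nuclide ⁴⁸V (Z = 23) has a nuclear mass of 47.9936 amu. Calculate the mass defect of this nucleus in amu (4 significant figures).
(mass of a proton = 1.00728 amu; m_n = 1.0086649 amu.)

0.3905 amu

The nucleus contains 23 protons and 48 − 23 = 25 neutrons.
Mass of separated nucleons = 23(1.00728) + 25(1.0086649) = 23.16744 + 25.2166225 = 48.3840625 amu
The mass defect is 48.3840625 − 47.9936 = 0.3904625 amu.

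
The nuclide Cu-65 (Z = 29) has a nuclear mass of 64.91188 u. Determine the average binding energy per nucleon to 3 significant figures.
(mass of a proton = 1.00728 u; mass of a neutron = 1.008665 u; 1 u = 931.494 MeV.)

8.76 MeV/nucleon

With 29 protons and 36 neutrons (A = 65):
Total constituent mass: 29 × 1.00728 + 36 × 1.008665 = 65.523060 u
The mass defect is 65.523060 − 64.91188 = 0.611180 u.
Binding energy = Δm·c² = 0.611180 × 931.494 MeV/u = 569.311 MeV
Per nucleon: 569.311 / 65 = 8.759 MeV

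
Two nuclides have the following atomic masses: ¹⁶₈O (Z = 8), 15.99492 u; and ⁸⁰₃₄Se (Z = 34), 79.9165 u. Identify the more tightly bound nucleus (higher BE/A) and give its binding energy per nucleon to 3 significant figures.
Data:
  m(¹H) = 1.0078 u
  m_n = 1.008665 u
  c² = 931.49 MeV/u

⁸⁰₃₄Se; 8.70 MeV/nucleon

¹⁶₈O: Σm = 8(1.0078) + 8(1.008665) = 16.131720 u; Δm = 0.136800 u; E_B = 127.43 MeV; E_B/A = 7.964 MeV
⁸⁰₃₄Se: Σm = 34(1.0078) + 46(1.008665) = 80.663790 u; Δm = 0.747290 u; E_B = 696.09 MeV; E_B/A = 8.701 MeV
⁸⁰₃₄Se has the higher binding energy per nucleon, so it is the more tightly bound nucleus.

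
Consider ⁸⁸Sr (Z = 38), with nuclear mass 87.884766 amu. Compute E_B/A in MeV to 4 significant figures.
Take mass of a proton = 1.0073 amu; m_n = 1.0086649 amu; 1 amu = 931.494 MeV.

8.742 MeV/nucleon

Total constituent mass: 38 × 1.0073 + 50 × 1.0086649 = 88.7106450 amu
Δm = 88.7106450 − 87.884766 = 0.8258790 amu
Binding energy = Δm·c² = 0.8258790 × 931.494 MeV/amu = 769.301 MeV
Per nucleon: 769.301 / 88 = 8.742 MeV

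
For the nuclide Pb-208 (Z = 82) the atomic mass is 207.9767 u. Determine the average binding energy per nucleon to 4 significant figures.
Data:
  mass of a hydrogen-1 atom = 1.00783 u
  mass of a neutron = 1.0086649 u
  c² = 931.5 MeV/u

7.869 MeV/nucleon

Mass of separated nucleons = 82(1.00783) + 126(1.0086649) = 82.64206 + 127.0917774 = 209.7338374 u
Δm = 209.7338374 − 207.9767 = 1.7571374 u
Converting to energy: 1.7571374 u × 931.5 MeV/u = 1636.77 MeV
BE/A = 1636.77 MeV / 208 = 7.869 MeV/nucleon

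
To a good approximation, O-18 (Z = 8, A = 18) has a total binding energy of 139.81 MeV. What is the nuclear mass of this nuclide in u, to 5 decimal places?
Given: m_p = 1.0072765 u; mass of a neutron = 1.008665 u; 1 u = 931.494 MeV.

Mass defect = 139.81 MeV / (931.494 MeV/u) = 0.1500922 u
Constituent mass = 8(1.0072765) + 10(1.008665) = 18.1448620 u
Nuclear mass = 18.1448620 − 0.1500922 = 17.9947698 u ≈ 17.99477 u (to 5 decimal places)

17.99477 u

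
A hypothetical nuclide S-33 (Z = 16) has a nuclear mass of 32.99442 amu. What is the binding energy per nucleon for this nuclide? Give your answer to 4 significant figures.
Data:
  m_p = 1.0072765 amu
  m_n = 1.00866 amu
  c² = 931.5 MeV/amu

7.599 MeV/nucleon

With 16 protons and 17 neutrons (A = 33):
Mass of separated nucleons = 16(1.0072765) + 17(1.00866) = 16.1164240 + 17.14722 = 33.2636440 amu
Δm = 33.2636440 − 32.99442 = 0.2692240 amu
E_B = 0.2692240 × 931.5 = 250.782 MeV
Dividing by A = 33 gives 7.599 MeV per nucleon.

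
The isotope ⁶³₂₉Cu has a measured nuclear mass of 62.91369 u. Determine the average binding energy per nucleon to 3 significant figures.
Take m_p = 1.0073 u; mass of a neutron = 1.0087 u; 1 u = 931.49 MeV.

Mass of separated nucleons = 29(1.0073) + 34(1.0087) = 29.2117 + 34.2958 = 63.5075 u
Δm = 63.5075 − 62.91369 = 0.59381 u
E_B = 0.59381 × 931.49 = 553.128 MeV
Dividing by A = 63 gives 8.780 MeV per nucleon.

8.78 MeV/nucleon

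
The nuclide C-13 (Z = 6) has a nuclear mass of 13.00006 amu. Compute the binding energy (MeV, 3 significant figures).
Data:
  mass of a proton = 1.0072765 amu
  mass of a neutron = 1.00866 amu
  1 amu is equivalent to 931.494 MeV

Mass of separated nucleons = 6(1.0072765) + 7(1.00866) = 6.0436590 + 7.06062 = 13.1042790 amu
Δm = 13.1042790 − 13.00006 = 0.1042190 amu
E_B = 0.1042190 × 931.494 = 97.0794 MeV

97.1 MeV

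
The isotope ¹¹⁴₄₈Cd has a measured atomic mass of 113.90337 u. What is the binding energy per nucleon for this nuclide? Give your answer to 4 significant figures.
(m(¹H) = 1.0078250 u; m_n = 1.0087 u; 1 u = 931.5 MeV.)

8.550 MeV/nucleon

With 48 protons and 66 neutrons (A = 114):
Σm = 48·m(¹H) + 66·m_n = 48.3756000 + 66.5742 = 114.9498000 u
The mass defect is 114.9498000 − 113.90337 = 1.0464300 u.
Converting to energy: 1.0464300 u × 931.5 MeV/u = 974.750 MeV
BE/A = 974.750 MeV / 114 = 8.550 MeV/nucleon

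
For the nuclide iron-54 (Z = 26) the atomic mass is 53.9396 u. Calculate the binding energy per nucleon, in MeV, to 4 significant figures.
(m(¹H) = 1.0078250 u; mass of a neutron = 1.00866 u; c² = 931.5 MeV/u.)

8.734 MeV/nucleon

With 26 protons and 28 neutrons (A = 54):
Total constituent mass: 26 × 1.0078250 + 28 × 1.00866 = 54.4459300 u
The mass defect is 54.4459300 − 53.9396 = 0.5063300 u.
Binding energy = Δm·c² = 0.5063300 × 931.5 MeV/u = 471.646 MeV
Per nucleon: 471.646 / 54 = 8.734 MeV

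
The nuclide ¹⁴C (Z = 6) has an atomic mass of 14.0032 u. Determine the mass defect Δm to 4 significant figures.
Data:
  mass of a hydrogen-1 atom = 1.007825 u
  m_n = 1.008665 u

0.1131 u

Z = 6, so N = A − Z = 14 − 6 = 8.
Total constituent mass: 6 × 1.007825 + 8 × 1.008665 = 14.116270 u
Mass defect Δm = 14.116270 − 14.0032 = 0.113070 u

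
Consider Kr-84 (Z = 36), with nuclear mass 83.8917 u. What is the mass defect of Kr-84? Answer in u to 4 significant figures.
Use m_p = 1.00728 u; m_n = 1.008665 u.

0.7863 u

Σm = 36·m_p + 48·m_n = 36.26208 + 48.415920 = 84.678000 u
Δm = 84.678000 − 83.8917 = 0.786300 u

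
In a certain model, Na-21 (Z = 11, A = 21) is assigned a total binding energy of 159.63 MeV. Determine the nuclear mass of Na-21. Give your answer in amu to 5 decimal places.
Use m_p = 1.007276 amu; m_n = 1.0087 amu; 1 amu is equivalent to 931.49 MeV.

Mass defect = 159.63 MeV / (931.49 MeV/amu) = 0.1713706 amu
Constituent mass = 11(1.007276) + 10(1.0087) = 21.167036 amu
Nuclear mass = 21.167036 − 0.1713706 = 20.9956654 amu ≈ 20.99567 amu (to 5 decimal places)

20.99567 amu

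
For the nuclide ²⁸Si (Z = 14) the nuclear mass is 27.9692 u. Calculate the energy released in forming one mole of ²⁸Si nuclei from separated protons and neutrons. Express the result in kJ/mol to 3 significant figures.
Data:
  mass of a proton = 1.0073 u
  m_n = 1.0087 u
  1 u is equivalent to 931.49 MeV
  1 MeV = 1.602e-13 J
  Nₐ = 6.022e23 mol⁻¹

The nucleus contains 14 protons and 28 − 14 = 14 neutrons.
Σm = 14·m_p + 14·m_n = 14.1022 + 14.1218 = 28.2240 u
The mass defect is 28.2240 − 27.9692 = 0.2548 u.
Binding energy = Δm·c² = 0.2548 × 931.49 MeV/u = 237.344 MeV
Per nucleus in joules: 237.344 MeV × 1.602e-13 J/MeV = 3.8023e-11 J
Per mole: 3.8023e-11 J × 6.022e23 mol⁻¹ = 2.2897e+13 J/mol

2.29e+10 kJ/mol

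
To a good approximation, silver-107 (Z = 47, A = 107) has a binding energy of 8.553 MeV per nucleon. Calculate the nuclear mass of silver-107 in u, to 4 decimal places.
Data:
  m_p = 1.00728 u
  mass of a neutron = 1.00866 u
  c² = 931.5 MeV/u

Total binding energy = 107 × 8.553 = 915.171 MeV
Mass defect = 915.171 MeV / (931.5 MeV/u) = 0.982470 u
Constituent mass = 47(1.00728) + 60(1.00866) = 107.86176 u
Nuclear mass = 107.86176 − 0.982470 = 106.879290 u ≈ 106.8793 u (to 4 decimal places)

106.8793 u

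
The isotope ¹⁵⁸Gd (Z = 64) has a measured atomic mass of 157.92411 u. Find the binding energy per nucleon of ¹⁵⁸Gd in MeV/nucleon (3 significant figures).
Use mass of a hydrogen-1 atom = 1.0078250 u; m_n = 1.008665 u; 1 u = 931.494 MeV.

The nucleus contains 64 protons and 158 − 64 = 94 neutrons.
Total constituent mass: 64 × 1.0078250 + 94 × 1.008665 = 159.3153100 u
Mass defect Δm = 159.3153100 − 157.92411 = 1.3912000 u
Converting to energy: 1.3912000 u × 931.494 MeV/u = 1295.89 MeV
BE/A = 1295.89 MeV / 158 = 8.202 MeV/nucleon

8.20 MeV/nucleon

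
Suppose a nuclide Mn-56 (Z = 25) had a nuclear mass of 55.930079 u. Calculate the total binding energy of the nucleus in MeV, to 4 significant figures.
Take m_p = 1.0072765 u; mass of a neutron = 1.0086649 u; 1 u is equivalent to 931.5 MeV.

Σm = 25·m_p + 31·m_n = 25.1819125 + 31.2686119 = 56.4505244 u
The mass defect is 56.4505244 − 55.930079 = 0.5204454 u.
Converting to energy: 0.5204454 u × 931.5 MeV/u = 484.795 MeV

484.8 MeV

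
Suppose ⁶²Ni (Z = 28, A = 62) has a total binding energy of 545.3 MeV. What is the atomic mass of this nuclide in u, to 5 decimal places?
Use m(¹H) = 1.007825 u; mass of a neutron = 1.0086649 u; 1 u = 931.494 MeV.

61.92830 u

Mass defect = 545.3 MeV / (931.494 MeV/u) = 0.5854037 u
Constituent mass = 28(1.007825) + 34(1.0086649) = 62.5137066 u
Atomic mass = 62.5137066 − 0.5854037 = 61.9283029 u ≈ 61.92830 u (to 5 decimal places)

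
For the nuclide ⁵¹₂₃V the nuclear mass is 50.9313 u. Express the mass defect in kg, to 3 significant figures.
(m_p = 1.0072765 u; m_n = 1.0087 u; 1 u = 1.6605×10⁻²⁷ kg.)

7.96e-28 kg

Σm = 23·m_p + 28·m_n = 23.1673595 + 28.2436 = 51.4109595 u
Mass defect Δm = 51.4109595 − 50.9313 = 0.4796595 u
In SI units: 0.4796595 u × 1.6605×10⁻²⁷ kg/u = 7.9647e-28 kg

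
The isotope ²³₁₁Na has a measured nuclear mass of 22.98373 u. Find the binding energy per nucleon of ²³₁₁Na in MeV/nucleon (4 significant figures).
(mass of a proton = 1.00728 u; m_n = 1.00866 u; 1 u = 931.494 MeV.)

Mass of separated nucleons = 11(1.00728) + 12(1.00866) = 11.08008 + 12.10392 = 23.18400 u
Δm = 23.18400 − 22.98373 = 0.20027 u
E_B = 0.20027 × 931.494 = 186.550 MeV
Per nucleon: 186.550 / 23 = 8.111 MeV

8.111 MeV/nucleon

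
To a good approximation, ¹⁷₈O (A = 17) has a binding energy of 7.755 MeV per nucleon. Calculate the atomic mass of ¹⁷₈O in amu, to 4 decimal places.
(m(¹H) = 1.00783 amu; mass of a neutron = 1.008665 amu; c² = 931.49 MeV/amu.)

16.9991 amu

Total binding energy = 17 × 7.755 = 131.835 MeV
Mass defect = 131.835 MeV / (931.49 MeV/amu) = 0.141531 amu
Constituent mass = 8(1.00783) + 9(1.008665) = 17.140625 amu
Atomic mass = 17.140625 − 0.141531 = 16.999094 amu ≈ 16.9991 amu (to 4 decimal places)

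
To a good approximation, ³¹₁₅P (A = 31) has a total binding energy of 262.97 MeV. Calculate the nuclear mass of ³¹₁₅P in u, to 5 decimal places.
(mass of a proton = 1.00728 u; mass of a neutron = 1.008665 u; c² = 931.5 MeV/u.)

Mass defect = 262.97 MeV / (931.5 MeV/u) = 0.2823081 u
Constituent mass = 15(1.00728) + 16(1.008665) = 31.247840 u
Nuclear mass = 31.247840 − 0.2823081 = 30.9655319 u ≈ 30.96553 u (to 5 decimal places)

30.96553 u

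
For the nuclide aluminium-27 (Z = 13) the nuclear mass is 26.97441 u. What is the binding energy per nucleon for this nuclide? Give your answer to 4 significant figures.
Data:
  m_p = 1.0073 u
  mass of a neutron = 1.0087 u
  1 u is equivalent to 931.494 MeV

Z = 13, so N = A − Z = 27 − 13 = 14.
Σm = 13·m_p + 14·m_n = 13.0949 + 14.1218 = 27.2167 u
Mass defect Δm = 27.2167 − 26.97441 = 0.24229 u
Binding energy = Δm·c² = 0.24229 × 931.494 MeV/u = 225.692 MeV
Dividing by A = 27 gives 8.359 MeV per nucleon.

8.359 MeV/nucleon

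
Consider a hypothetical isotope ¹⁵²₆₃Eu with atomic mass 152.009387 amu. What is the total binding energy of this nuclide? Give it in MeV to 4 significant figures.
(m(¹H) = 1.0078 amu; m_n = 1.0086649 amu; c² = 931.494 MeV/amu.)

1167 MeV

Z = 63, so N = A − Z = 152 − 63 = 89.
Total constituent mass: 63 × 1.0078 + 89 × 1.0086649 = 153.2625761 amu
The mass defect is 153.2625761 − 152.009387 = 1.2531891 amu.
Binding energy = Δm·c² = 1.2531891 × 931.494 MeV/amu = 1167.34 MeV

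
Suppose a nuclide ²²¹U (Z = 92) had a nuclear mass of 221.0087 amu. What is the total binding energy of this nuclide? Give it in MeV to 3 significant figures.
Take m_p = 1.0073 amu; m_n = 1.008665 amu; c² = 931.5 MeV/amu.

1660 MeV

Z = 92, so N = A − Z = 221 − 92 = 129.
Mass of separated nucleons = 92(1.0073) + 129(1.008665) = 92.6716 + 130.117785 = 222.789385 amu
Δm = 222.789385 − 221.0087 = 1.780685 amu
Converting to energy: 1.780685 amu × 931.5 MeV/amu = 1658.71 MeV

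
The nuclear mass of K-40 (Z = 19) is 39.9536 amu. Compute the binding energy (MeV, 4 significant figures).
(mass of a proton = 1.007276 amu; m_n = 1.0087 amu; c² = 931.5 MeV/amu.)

342.2 MeV

With 19 protons and 21 neutrons (A = 40):
Total constituent mass: 19 × 1.007276 + 21 × 1.0087 = 40.320944 amu
Mass defect Δm = 40.320944 − 39.9536 = 0.367344 amu
E_B = 0.367344 × 931.5 = 342.181 MeV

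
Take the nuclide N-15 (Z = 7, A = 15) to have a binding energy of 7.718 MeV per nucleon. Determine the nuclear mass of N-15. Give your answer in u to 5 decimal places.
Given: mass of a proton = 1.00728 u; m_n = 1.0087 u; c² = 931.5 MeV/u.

Total binding energy = 15 × 7.718 = 115.770 MeV
Mass defect = 115.770 MeV / (931.5 MeV/u) = 0.1242834 u
Constituent mass = 7(1.00728) + 8(1.0087) = 15.12056 u
Nuclear mass = 15.12056 − 0.1242834 = 14.9962766 u ≈ 14.99628 u (to 5 decimal places)

14.99628 u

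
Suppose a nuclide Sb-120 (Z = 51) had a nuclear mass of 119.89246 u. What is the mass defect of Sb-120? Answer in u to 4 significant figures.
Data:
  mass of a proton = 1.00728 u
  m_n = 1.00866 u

Z = 51, so N = A − Z = 120 − 51 = 69.
Mass of separated nucleons = 51(1.00728) + 69(1.00866) = 51.37128 + 69.59754 = 120.96882 u
The mass defect is 120.96882 − 119.89246 = 1.07636 u.

1.076 u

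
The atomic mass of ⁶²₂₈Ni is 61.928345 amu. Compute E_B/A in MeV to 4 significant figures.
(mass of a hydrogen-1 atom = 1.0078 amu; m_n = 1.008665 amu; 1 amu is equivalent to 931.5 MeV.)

Total constituent mass: 28 × 1.0078 + 34 × 1.008665 = 62.513010 amu
Δm = 62.513010 − 61.928345 = 0.584665 amu
E_B = 0.584665 × 931.5 = 544.615 MeV
Per nucleon: 544.615 / 62 = 8.784 MeV

8.784 MeV/nucleon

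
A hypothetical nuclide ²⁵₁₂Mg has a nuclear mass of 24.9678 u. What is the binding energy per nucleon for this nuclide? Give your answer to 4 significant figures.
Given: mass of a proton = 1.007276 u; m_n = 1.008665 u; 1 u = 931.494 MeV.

Mass of separated nucleons = 12(1.007276) + 13(1.008665) = 12.087312 + 13.112645 = 25.199957 u
Δm = 25.199957 − 24.9678 = 0.232157 u
Binding energy = Δm·c² = 0.232157 × 931.494 MeV/u = 216.253 MeV
Dividing by A = 25 gives 8.650 MeV per nucleon.

8.650 MeV/nucleon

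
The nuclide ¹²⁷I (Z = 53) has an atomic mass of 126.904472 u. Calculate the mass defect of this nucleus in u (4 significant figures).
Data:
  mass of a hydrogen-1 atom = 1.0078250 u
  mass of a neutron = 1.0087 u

1.154 u

Σm = 53·m(¹H) + 74·m_n = 53.4147250 + 74.6438 = 128.0585250 u
Mass defect Δm = 128.0585250 − 126.904472 = 1.1540530 u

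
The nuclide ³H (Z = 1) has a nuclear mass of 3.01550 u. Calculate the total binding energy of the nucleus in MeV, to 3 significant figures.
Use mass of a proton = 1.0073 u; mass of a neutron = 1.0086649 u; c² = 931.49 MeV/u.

8.50 MeV

The nucleus contains 1 protons and 3 − 1 = 2 neutrons.
Mass of separated nucleons = 1(1.0073) + 2(1.0086649) = 1.0073 + 2.0173298 = 3.0246298 u
Δm = 3.0246298 − 3.01550 = 0.0091298 u
E_B = 0.0091298 × 931.49 = 8.50432 MeV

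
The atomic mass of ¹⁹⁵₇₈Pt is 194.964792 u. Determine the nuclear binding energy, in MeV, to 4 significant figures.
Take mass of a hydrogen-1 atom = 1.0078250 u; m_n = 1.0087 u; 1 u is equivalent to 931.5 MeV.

Σm = 78·m(¹H) + 117·m_n = 78.6103500 + 118.0179 = 196.6282500 u
The mass defect is 196.6282500 − 194.964792 = 1.6634580 u.
Converting to energy: 1.6634580 u × 931.5 MeV/u = 1549.51 MeV

1550 MeV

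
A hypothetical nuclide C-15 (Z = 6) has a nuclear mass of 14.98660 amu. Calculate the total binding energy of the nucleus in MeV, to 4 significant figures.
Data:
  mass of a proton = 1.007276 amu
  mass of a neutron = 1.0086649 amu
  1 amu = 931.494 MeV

Z = 6, so N = A − Z = 15 − 6 = 9.
Total constituent mass: 6 × 1.007276 + 9 × 1.0086649 = 15.1216401 amu
The mass defect is 15.1216401 − 14.98660 = 0.1350401 amu.
Converting to energy: 0.1350401 amu × 931.494 MeV/amu = 125.789 MeV

125.8 MeV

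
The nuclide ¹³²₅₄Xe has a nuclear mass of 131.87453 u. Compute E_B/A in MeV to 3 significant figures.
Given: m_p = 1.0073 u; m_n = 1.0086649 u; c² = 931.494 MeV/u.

With 54 protons and 78 neutrons (A = 132):
Total constituent mass: 54 × 1.0073 + 78 × 1.0086649 = 133.0700622 u
Mass defect Δm = 133.0700622 − 131.87453 = 1.1955322 u
E_B = 1.1955322 × 931.494 = 1113.63 MeV
Per nucleon: 1113.63 / 132 = 8.437 MeV

8.44 MeV/nucleon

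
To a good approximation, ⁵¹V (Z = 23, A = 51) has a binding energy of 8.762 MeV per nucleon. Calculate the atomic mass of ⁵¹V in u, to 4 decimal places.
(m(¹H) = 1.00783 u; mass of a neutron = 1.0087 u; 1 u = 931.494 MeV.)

50.9440 u

Total binding energy = 51 × 8.762 = 446.862 MeV
Mass defect = 446.862 MeV / (931.494 MeV/u) = 0.479726 u
Constituent mass = 23(1.00783) + 28(1.0087) = 51.42369 u
Atomic mass = 51.42369 − 0.479726 = 50.943964 u ≈ 50.9440 u (to 4 decimal places)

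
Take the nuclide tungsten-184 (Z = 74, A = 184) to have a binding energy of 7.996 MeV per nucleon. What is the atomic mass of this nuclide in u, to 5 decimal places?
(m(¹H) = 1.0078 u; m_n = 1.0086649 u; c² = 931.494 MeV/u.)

183.95087 u

Total binding energy = 184 × 7.996 = 1471.264 MeV
Mass defect = 1471.264 MeV / (931.494 MeV/u) = 1.5794670 u
Constituent mass = 74(1.0078) + 110(1.0086649) = 185.5303390 u
Atomic mass = 185.5303390 − 1.5794670 = 183.9508720 u ≈ 183.95087 u (to 5 decimal places)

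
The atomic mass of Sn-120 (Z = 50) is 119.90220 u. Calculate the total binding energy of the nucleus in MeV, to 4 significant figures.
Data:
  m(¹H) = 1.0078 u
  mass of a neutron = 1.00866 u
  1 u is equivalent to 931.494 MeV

1019 MeV

With 50 protons and 70 neutrons (A = 120):
Mass of separated nucleons = 50(1.0078) + 70(1.00866) = 50.3900 + 70.60620 = 120.99620 u
Δm = 120.99620 − 119.90220 = 1.09400 u
Binding energy = Δm·c² = 1.09400 × 931.494 MeV/u = 1019.05 MeV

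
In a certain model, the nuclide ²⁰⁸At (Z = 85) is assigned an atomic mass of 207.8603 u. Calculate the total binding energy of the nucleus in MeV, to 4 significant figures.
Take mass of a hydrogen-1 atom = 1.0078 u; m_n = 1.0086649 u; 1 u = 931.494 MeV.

1740 MeV

Σm = 85·m(¹H) + 123·m_n = 85.6630 + 124.0657827 = 209.7287827 u
Mass defect Δm = 209.7287827 − 207.8603 = 1.8684827 u
Binding energy = Δm·c² = 1.8684827 × 931.494 MeV/u = 1740.48 MeV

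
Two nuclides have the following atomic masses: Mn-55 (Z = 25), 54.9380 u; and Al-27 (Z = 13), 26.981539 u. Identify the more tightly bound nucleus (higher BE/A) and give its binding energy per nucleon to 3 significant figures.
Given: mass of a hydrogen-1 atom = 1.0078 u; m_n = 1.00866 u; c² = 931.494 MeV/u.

Mn-55: Σm = 25(1.0078) + 30(1.00866) = 55.45480 u; Δm = 0.51680 u; E_B = 481.40 MeV; E_B/A = 8.753 MeV
Al-27: Σm = 13(1.0078) + 14(1.00866) = 27.22264 u; Δm = 0.241101 u; E_B = 224.58 MeV; E_B/A = 8.318 MeV
Mn-55 has the higher binding energy per nucleon, so it is the more tightly bound nucleus.

Mn-55; 8.75 MeV/nucleon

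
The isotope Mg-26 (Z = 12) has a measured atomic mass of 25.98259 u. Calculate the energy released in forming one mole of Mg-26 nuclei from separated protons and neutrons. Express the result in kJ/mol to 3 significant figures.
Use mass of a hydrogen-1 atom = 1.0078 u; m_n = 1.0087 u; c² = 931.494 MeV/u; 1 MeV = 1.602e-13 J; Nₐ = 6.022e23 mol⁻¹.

2.09e+10 kJ/mol

Σm = 12·m(¹H) + 14·m_n = 12.0936 + 14.1218 = 26.2154 u
Δm = 26.2154 − 25.98259 = 0.23281 u
E_B = 0.23281 × 931.494 = 216.861 MeV
Per nucleus in joules: 216.861 MeV × 1.602e-13 J/MeV = 3.4741e-11 J
Per mole: 3.4741e-11 J × 6.022e23 mol⁻¹ = 2.0921e+13 J/mol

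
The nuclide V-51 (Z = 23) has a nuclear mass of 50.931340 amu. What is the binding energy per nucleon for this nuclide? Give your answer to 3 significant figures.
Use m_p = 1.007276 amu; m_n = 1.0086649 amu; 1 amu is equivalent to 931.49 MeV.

The nucleus contains 23 protons and 51 − 23 = 28 neutrons.
Mass of separated nucleons = 23(1.007276) + 28(1.0086649) = 23.167348 + 28.2426172 = 51.4099652 amu
Δm = 51.4099652 − 50.931340 = 0.4786252 amu
E_B = 0.4786252 × 931.49 = 445.835 MeV
Dividing by A = 51 gives 8.742 MeV per nucleon.

8.74 MeV/nucleon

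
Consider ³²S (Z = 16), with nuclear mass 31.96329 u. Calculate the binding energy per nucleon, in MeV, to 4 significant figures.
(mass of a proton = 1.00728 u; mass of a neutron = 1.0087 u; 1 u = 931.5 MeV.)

Mass of separated nucleons = 16(1.00728) + 16(1.0087) = 16.11648 + 16.1392 = 32.25568 u
The mass defect is 32.25568 − 31.96329 = 0.29239 u.
E_B = 0.29239 × 931.5 = 272.361 MeV
BE/A = 272.361 MeV / 32 = 8.511 MeV/nucleon

8.511 MeV/nucleon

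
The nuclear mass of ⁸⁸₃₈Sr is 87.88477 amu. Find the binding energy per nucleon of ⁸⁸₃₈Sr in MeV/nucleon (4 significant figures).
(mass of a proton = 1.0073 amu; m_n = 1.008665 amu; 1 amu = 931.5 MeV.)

8.742 MeV/nucleon

With 38 protons and 50 neutrons (A = 88):
Total constituent mass: 38 × 1.0073 + 50 × 1.008665 = 88.710650 amu
The mass defect is 88.710650 − 87.88477 = 0.825880 amu.
Converting to energy: 0.825880 amu × 931.5 MeV/amu = 769.307 MeV
Per nucleon: 769.307 / 88 = 8.742 MeV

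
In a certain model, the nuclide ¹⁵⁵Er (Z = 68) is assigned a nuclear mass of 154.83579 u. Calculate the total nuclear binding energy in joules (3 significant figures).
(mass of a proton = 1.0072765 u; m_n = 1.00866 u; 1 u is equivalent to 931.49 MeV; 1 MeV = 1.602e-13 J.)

2.11e-10 J

Σm = 68·m_p + 87·m_n = 68.4948020 + 87.75342 = 156.2482220 u
Δm = 156.2482220 − 154.83579 = 1.4124320 u
Binding energy = Δm·c² = 1.4124320 × 931.49 MeV/u = 1315.67 MeV
In joules: 1315.67 MeV × 1.602e-13 J/MeV = 2.1077e-10 J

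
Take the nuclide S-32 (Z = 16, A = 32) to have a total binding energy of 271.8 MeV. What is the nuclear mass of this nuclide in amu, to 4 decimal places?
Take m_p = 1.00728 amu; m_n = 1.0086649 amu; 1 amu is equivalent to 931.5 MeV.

Mass defect = 271.8 MeV / (931.5 MeV/amu) = 0.291787 amu
Constituent mass = 16(1.00728) + 16(1.0086649) = 32.2551184 amu
Nuclear mass = 32.2551184 − 0.291787 = 31.9633314 amu ≈ 31.9633 amu (to 4 decimal places)

31.9633 amu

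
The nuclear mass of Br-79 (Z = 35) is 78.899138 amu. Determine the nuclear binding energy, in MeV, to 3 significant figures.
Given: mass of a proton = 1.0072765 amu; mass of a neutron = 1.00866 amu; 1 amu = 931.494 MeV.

686 MeV

Z = 35, so N = A − Z = 79 − 35 = 44.
Total constituent mass: 35 × 1.0072765 + 44 × 1.00866 = 79.6357175 amu
The mass defect is 79.6357175 − 78.899138 = 0.7365795 amu.
E_B = 0.7365795 × 931.494 = 686.119 MeV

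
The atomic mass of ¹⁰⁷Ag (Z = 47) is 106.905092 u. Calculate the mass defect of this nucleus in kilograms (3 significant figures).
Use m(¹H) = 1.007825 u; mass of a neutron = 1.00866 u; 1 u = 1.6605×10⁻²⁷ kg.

With 47 protons and 60 neutrons (A = 107):
Σm = 47·m(¹H) + 60·m_n = 47.367775 + 60.51960 = 107.887375 u
Δm = 107.887375 − 106.905092 = 0.982283 u
In SI units: 0.982283 u × 1.6605×10⁻²⁷ kg/u = 1.6311e-27 kg

1.63e-27 kg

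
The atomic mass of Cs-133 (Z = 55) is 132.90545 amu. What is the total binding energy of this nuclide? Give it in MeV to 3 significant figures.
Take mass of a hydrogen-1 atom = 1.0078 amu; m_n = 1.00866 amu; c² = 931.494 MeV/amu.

Z = 55, so N = A − Z = 133 − 55 = 78.
Total constituent mass: 55 × 1.0078 + 78 × 1.00866 = 134.10448 amu
Mass defect Δm = 134.10448 − 132.90545 = 1.19903 amu
E_B = 1.19903 × 931.494 = 1116.89 MeV

1120 MeV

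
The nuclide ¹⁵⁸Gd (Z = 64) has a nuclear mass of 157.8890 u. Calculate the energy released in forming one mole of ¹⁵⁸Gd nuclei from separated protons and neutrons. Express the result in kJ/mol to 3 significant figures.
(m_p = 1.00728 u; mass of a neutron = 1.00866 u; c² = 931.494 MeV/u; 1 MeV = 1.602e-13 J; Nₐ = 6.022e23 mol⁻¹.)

Z = 64, so N = A − Z = 158 − 64 = 94.
Σm = 64·m_p + 94·m_n = 64.46592 + 94.81404 = 159.27996 u
Δm = 159.27996 − 157.8890 = 1.39096 u
Binding energy = Δm·c² = 1.39096 × 931.494 MeV/u = 1295.67 MeV
Per nucleus in joules: 1295.67 MeV × 1.602e-13 J/MeV = 2.0757e-10 J
Per mole: 2.0757e-10 J × 6.022e23 mol⁻¹ = 1.2500e+14 J/mol

1.25e+11 kJ/mol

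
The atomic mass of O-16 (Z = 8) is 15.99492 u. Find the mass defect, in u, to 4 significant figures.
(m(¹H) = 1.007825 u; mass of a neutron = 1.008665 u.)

Mass of separated nucleons = 8(1.007825) + 8(1.008665) = 8.062600 + 8.069320 = 16.131920 u
Δm = 16.131920 − 15.99492 = 0.137000 u

0.1370 u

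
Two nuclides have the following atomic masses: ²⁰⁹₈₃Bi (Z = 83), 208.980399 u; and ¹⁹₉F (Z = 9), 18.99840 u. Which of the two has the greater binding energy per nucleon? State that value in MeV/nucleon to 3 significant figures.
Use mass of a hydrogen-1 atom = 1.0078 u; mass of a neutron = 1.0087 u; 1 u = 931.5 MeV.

²⁰⁹₈₃Bi; 7.86 MeV/nucleon

²⁰⁹₈₃Bi: Σm = 83(1.0078) + 126(1.0087) = 210.7436 u; Δm = 1.763201 u; E_B = 1642.4 MeV; E_B/A = 7.858 MeV
¹⁹₉F: Σm = 9(1.0078) + 10(1.0087) = 19.1572 u; Δm = 0.15880 u; E_B = 147.92 MeV; E_B/A = 7.785 MeV
²⁰⁹₈₃Bi has the higher binding energy per nucleon, so it is the more tightly bound nucleus.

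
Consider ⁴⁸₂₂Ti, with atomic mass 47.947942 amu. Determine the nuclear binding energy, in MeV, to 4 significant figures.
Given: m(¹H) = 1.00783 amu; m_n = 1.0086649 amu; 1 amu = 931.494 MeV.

418.8 MeV

The nucleus contains 22 protons and 48 − 22 = 26 neutrons.
Mass of separated nucleons = 22(1.00783) + 26(1.0086649) = 22.17226 + 26.2252874 = 48.3975474 amu
Mass defect Δm = 48.3975474 − 47.947942 = 0.4496054 amu
Binding energy = Δm·c² = 0.4496054 × 931.494 MeV/amu = 418.805 MeV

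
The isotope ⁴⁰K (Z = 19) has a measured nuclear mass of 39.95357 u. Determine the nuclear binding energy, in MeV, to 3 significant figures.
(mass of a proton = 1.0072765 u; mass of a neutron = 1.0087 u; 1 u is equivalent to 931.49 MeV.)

Mass of separated nucleons = 19(1.0072765) + 21(1.0087) = 19.1382535 + 21.1827 = 40.3209535 u
The mass defect is 40.3209535 − 39.95357 = 0.3673835 u.
Converting to energy: 0.3673835 u × 931.49 MeV/u = 342.214 MeV

342 MeV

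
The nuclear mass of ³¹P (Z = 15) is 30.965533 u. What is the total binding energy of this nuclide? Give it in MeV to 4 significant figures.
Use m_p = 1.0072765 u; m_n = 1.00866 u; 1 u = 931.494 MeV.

262.8 MeV

With 15 protons and 16 neutrons (A = 31):
Total constituent mass: 15 × 1.0072765 + 16 × 1.00866 = 31.2477075 u
Mass defect Δm = 31.2477075 − 30.965533 = 0.2821745 u
Binding energy = Δm·c² = 0.2821745 × 931.494 MeV/u = 262.844 MeV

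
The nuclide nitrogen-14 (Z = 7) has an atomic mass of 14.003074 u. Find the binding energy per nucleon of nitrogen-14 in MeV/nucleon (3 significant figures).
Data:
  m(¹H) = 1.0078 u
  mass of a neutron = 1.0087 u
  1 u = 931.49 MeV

With 7 protons and 7 neutrons (A = 14):
Mass of separated nucleons = 7(1.0078) + 7(1.0087) = 7.0546 + 7.0609 = 14.1155 u
The mass defect is 14.1155 − 14.003074 = 0.112426 u.
Converting to energy: 0.112426 u × 931.49 MeV/u = 104.724 MeV
BE/A = 104.724 MeV / 14 = 7.480 MeV/nucleon

7.48 MeV/nucleon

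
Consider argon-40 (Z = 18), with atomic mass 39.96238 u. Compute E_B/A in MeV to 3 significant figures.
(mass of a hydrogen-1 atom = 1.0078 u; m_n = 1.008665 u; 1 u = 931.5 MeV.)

8.58 MeV/nucleon

Mass of separated nucleons = 18(1.0078) + 22(1.008665) = 18.1404 + 22.190630 = 40.331030 u
Δm = 40.331030 − 39.96238 = 0.368650 u
E_B = 0.368650 × 931.5 = 343.397 MeV
Dividing by A = 40 gives 8.5849 MeV per nucleon.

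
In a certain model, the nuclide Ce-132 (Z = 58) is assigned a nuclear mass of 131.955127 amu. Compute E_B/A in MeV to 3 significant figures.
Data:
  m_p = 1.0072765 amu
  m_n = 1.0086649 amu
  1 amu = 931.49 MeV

7.82 MeV/nucleon

With 58 protons and 74 neutrons (A = 132):
Total constituent mass: 58 × 1.0072765 + 74 × 1.0086649 = 133.0632396 amu
Δm = 133.0632396 − 131.955127 = 1.1081126 amu
Converting to energy: 1.1081126 amu × 931.49 MeV/amu = 1032.20 MeV
Dividing by A = 132 gives 7.820 MeV per nucleon.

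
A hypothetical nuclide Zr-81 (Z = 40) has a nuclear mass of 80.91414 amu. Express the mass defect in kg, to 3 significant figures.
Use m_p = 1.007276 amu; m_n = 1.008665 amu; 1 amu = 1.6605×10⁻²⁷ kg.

Z = 40, so N = A − Z = 81 − 40 = 41.
Total constituent mass: 40 × 1.007276 + 41 × 1.008665 = 81.646305 amu
The mass defect is 81.646305 − 80.91414 = 0.732165 amu.
In SI units: 0.732165 amu × 1.6605×10⁻²⁷ kg/amu = 1.2158e-27 kg

1.22e-27 kg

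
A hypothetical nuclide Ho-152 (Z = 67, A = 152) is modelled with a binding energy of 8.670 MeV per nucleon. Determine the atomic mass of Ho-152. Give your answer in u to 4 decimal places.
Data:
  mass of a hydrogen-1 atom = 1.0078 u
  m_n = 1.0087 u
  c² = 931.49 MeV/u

151.8473 u

Total binding energy = 152 × 8.670 = 1317.840 MeV
Mass defect = 1317.840 MeV / (931.49 MeV/u) = 1.414766 u
Constituent mass = 67(1.0078) + 85(1.0087) = 153.2621 u
Atomic mass = 153.2621 − 1.414766 = 151.847334 u ≈ 151.8473 u (to 4 decimal places)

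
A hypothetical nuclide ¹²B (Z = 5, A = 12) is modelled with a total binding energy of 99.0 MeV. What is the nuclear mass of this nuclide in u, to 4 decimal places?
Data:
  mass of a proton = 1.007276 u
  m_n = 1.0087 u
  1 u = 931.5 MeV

Mass defect = 99.0 MeV / (931.5 MeV/u) = 0.106280 u
Constituent mass = 5(1.007276) + 7(1.0087) = 12.097280 u
Nuclear mass = 12.097280 − 0.106280 = 11.991000 u ≈ 11.9910 u (to 4 decimal places)

11.9910 u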